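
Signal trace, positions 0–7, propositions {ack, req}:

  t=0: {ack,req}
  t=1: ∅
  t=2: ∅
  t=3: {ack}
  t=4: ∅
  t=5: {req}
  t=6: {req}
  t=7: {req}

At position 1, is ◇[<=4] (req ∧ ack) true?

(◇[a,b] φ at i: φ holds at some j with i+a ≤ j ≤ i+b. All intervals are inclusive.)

Check (req ∧ ack) at each j in [1,5]:
  j=1: false
  j=2: false
  j=3: false
  j=4: false
  j=5: false
No position in the window satisfies it → formula fails.

False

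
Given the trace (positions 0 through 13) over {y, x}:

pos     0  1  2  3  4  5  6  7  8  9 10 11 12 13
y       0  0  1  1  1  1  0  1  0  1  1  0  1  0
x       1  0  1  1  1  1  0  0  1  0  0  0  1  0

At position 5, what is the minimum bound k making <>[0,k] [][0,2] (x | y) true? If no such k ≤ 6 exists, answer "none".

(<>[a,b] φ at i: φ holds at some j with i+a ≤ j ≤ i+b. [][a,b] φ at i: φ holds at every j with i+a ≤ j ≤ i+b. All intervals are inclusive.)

2

Scan j = 5,6,… for [][0,2] (x | y):
  j=5: fails
  j=6: fails
  j=7: holds
First hit at j=7, so smallest k = 7-5 = 2.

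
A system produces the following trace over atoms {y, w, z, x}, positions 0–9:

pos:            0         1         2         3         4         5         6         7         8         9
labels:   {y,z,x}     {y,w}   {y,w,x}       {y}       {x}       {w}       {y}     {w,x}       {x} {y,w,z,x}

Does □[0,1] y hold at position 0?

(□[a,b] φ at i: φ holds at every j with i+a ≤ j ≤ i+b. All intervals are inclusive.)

Check y at every j in [0,1]:
  j=0: true
  j=1: true
All positions satisfy it → formula holds.

True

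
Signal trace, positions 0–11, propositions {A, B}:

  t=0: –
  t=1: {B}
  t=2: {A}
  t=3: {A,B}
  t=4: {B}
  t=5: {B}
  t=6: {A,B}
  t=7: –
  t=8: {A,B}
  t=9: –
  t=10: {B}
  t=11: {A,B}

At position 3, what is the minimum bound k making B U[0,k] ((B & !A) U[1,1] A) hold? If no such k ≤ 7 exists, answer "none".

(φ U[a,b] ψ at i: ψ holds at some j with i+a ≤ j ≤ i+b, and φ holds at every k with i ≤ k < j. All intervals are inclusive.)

Need earliest j ≥ 3 with ((B & !A) U[1,1] A), and B at every k in [3,j-1].
  j=3: rhs fails.
  j=4: rhs fails.
  j=5: rhs holds; lhs holds on [3,4]. k = 2.

2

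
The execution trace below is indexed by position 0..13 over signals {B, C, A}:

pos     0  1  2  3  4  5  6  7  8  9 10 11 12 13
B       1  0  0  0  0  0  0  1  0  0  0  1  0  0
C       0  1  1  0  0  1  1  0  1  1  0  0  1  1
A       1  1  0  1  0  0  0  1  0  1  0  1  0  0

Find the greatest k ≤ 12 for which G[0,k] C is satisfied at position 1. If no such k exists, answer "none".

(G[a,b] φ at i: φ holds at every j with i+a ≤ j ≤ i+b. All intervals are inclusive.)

C must hold from j=1 onward; find where it first fails.
  j=1: holds
  j=2: holds
  j=3: fails
Holds on [1,2], so largest k = 1.

1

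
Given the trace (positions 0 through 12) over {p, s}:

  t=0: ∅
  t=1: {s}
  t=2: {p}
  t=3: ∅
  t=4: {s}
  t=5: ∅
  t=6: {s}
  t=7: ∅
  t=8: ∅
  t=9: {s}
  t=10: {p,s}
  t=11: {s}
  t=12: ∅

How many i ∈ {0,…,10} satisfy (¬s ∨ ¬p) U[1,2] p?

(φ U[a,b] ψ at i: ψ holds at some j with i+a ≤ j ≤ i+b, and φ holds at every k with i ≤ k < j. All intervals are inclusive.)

Evaluate at each i in [0,10]:
  i=0: ✓ (rhs at j=2; lhs holds on [0,1])
  i=1: ✓ (rhs at j=2; lhs holds on [1,1])
  i=2: ✗ (no rhs in [3,4])
  i=3: ✗ (no rhs in [4,5])
  i=4: ✗ (no rhs in [5,6])
  i=5: ✗ (no rhs in [6,7])
  i=6: ✗ (no rhs in [7,8])
  i=7: ✗ (no rhs in [8,9])
  i=8: ✓ (rhs at j=10; lhs holds on [8,9])
  i=9: ✓ (rhs at j=10; lhs holds on [9,9])
  i=10: ✗ (no rhs in [11,12])
Positions where it holds: {0, 1, 8, 9} → 4.

4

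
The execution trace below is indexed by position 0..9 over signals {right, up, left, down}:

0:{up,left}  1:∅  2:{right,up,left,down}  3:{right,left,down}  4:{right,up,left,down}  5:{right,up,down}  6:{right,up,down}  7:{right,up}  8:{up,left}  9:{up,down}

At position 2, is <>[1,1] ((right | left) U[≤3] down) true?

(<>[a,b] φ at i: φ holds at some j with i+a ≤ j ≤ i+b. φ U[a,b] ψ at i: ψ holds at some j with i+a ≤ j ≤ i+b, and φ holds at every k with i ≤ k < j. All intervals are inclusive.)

Check ((right | left) U[≤3] down) at each j in [3,3]:
  j=3: holds
Found at j=3 → formula holds.

Holds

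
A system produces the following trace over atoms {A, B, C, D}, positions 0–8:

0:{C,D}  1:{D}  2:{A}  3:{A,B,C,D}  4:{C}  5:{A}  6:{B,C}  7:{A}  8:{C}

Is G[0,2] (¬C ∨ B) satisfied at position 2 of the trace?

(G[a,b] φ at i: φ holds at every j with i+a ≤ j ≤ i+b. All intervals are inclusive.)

No

Check (¬C ∨ B) at every j in [2,4]:
  j=2: true
  j=3: true
  j=4: false
Fails at j=4 → formula fails.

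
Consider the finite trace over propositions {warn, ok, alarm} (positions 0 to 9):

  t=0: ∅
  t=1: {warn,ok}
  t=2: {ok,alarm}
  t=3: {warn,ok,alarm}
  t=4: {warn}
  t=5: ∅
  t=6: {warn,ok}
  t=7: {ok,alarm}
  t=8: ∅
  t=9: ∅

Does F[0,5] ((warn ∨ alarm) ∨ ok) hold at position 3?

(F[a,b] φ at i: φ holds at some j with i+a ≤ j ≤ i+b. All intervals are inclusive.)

Holds

Check ((warn ∨ alarm) ∨ ok) at each j in [3,8]:
  j=3: true
  j=4: true
  j=5: false
  j=6: true
  j=7: true
  j=8: false
Found at j=3 → formula holds.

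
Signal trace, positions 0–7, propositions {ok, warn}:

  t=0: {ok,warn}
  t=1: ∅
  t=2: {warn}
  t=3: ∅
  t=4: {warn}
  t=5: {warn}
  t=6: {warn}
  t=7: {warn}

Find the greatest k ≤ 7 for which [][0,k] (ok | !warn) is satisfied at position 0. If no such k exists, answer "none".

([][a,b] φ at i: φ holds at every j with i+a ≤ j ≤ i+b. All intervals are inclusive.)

(ok | !warn) must hold from j=0 onward; find where it first fails.
  j=0: holds
  j=1: holds
  j=2: fails
Holds on [0,1], so largest k = 1.

1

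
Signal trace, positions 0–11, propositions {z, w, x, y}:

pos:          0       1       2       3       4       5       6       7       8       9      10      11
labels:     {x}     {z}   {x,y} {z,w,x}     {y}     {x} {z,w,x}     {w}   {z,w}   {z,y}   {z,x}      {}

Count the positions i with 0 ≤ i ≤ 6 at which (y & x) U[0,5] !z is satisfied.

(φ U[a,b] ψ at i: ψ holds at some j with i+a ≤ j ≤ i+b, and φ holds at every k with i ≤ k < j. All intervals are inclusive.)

Evaluate at each i in [0,6]:
  i=0: ✓ (rhs at j=0)
  i=1: ✗ (lhs fails at k=1 before rhs at j=2)
  i=2: ✓ (rhs at j=2)
  i=3: ✗ (lhs fails at k=3 before rhs at j=4)
  i=4: ✓ (rhs at j=4)
  i=5: ✓ (rhs at j=5)
  i=6: ✗ (lhs fails at k=6 before rhs at j=7)
Positions where it holds: {0, 2, 4, 5} → 4.

4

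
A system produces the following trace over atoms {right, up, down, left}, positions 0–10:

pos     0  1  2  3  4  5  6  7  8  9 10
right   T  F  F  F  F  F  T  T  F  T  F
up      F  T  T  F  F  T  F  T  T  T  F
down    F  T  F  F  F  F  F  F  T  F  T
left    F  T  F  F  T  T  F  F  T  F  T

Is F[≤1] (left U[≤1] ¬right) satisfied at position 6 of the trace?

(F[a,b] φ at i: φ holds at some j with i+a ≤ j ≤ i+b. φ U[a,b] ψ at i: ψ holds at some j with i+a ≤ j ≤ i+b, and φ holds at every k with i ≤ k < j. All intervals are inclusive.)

Check (left U[≤1] ¬right) at each j in [6,7]:
  j=6: fails
  j=7: fails
No position in the window satisfies it → formula fails.

False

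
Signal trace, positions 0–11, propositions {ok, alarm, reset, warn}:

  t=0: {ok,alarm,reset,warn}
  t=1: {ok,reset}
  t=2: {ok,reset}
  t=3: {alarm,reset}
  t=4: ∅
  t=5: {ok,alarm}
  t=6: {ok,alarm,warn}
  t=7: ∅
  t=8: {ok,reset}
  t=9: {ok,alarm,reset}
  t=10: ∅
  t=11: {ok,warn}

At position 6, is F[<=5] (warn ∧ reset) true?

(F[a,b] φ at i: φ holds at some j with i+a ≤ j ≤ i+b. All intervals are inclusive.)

Check (warn ∧ reset) at each j in [6,11]:
  j=6: false
  j=7: false
  j=8: false
  j=9: false
  j=10: false
  j=11: false
No position in the window satisfies it → formula fails.

Does not hold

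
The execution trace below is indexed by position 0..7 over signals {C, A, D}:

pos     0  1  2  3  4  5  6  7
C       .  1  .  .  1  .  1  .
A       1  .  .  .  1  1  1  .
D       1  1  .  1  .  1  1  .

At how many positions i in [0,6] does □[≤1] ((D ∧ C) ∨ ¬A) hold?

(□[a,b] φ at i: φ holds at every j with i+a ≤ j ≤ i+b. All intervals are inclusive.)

3

Evaluate at each i in [0,6]:
  i=0: ✗ (fails at j=0)
  i=1: ✓ (all of [1,2])
  i=2: ✓ (all of [2,3])
  i=3: ✗ (fails at j=4)
  i=4: ✗ (fails at j=4)
  i=5: ✗ (fails at j=5)
  i=6: ✓ (all of [6,7])
Positions where it holds: {1, 2, 6} → 3.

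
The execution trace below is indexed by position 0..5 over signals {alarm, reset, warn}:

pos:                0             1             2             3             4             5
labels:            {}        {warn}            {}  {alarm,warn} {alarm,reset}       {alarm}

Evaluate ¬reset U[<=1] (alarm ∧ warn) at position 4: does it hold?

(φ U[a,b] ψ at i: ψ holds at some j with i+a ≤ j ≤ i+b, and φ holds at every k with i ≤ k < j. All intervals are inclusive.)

Need some j in [4,5] with (alarm ∧ warn), and ¬reset at every k in [4,j-1].
  j=4: (alarm ∧ warn) false.
  j=5: (alarm ∧ warn) false.
No j in the window works → until fails.

No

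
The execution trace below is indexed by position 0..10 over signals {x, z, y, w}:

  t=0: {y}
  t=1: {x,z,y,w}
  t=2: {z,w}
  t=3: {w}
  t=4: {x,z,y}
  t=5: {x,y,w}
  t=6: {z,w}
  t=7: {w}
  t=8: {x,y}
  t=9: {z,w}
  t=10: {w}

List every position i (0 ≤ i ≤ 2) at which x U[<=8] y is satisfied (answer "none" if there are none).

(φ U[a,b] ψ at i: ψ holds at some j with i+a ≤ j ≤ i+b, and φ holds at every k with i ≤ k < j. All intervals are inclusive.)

0, 1

Evaluate at each i in [0,2]:
  i=0: ✓ (rhs at j=0)
  i=1: ✓ (rhs at j=1)
  i=2: ✗ (lhs fails at k=2 before rhs at j=4)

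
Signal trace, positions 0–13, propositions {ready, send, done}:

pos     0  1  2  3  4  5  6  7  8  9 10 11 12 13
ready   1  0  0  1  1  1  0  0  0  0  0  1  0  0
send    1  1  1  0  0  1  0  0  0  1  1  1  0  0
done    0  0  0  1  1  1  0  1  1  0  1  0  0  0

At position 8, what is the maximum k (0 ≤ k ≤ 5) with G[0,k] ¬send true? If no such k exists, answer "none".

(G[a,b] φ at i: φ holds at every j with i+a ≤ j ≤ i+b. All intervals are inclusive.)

¬send must hold from j=8 onward; find where it first fails.
  j=8: holds
  j=9: fails
Holds on [8,8], so largest k = 0.

0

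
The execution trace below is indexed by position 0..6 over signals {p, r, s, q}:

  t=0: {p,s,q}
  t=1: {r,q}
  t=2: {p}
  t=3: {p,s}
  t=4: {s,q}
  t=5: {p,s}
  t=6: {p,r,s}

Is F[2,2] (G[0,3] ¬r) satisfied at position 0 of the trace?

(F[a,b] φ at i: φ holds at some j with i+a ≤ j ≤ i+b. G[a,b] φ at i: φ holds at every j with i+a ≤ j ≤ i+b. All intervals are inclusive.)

Check G[0,3] ¬r at each j in [2,2]:
  j=2: holds on [2,5]
Found at j=2 → formula holds.

Holds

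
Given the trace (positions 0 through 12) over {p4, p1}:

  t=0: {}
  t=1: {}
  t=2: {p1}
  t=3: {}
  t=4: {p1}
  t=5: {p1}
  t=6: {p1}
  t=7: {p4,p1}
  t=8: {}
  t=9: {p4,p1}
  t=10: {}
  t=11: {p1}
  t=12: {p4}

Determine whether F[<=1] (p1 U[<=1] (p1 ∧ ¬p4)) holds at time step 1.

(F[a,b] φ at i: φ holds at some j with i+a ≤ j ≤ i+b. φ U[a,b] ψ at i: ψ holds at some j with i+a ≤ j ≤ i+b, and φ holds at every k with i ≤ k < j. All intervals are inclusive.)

Check (p1 U[<=1] (p1 ∧ ¬p4)) at each j in [1,2]:
  j=1: fails
  j=2: holds
Found at j=2 → formula holds.

Yes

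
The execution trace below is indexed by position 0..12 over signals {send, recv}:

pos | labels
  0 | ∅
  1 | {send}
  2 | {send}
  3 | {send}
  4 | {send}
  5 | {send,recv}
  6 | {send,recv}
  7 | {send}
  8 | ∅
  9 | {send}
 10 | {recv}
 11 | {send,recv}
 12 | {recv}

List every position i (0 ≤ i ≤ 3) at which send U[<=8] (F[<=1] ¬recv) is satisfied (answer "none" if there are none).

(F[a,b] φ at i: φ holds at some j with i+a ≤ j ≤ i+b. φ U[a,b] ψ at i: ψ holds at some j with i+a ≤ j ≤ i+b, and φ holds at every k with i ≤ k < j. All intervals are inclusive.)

0, 1, 2, 3

Evaluate at each i in [0,3]:
  i=0: ✓ (rhs at j=0)
  i=1: ✓ (rhs at j=1)
  i=2: ✓ (rhs at j=2)
  i=3: ✓ (rhs at j=3)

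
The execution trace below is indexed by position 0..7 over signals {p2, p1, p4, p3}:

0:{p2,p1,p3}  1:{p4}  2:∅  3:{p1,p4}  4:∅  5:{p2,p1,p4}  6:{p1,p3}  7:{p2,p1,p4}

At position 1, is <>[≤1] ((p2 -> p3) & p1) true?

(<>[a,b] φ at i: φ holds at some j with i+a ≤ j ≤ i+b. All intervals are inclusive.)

Check ((p2 -> p3) & p1) at each j in [1,2]:
  j=1: false
  j=2: false
No position in the window satisfies it → formula fails.

False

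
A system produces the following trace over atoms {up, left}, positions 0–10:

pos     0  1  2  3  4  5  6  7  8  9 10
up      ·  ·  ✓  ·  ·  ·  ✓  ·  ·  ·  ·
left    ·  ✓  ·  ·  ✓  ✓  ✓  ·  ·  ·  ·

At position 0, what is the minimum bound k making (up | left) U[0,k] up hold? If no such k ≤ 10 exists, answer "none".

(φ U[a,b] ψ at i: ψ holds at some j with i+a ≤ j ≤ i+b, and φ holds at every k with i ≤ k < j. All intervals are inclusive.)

none

Need earliest j ≥ 0 with up, and (up | left) at every k in [0,j-1].
  j=0: rhs fails.
  j=1: rhs fails.
  j=2: rhs holds but lhs fails at k=0.
  j=3: rhs fails.
  j=4: rhs fails.
  j=5: rhs fails.
  j=6: rhs holds but lhs fails at k=0.
  j=7: rhs fails.
  j=8: rhs fails.
  j=9: rhs fails.
  j=10: rhs fails.
No witness within the range → none.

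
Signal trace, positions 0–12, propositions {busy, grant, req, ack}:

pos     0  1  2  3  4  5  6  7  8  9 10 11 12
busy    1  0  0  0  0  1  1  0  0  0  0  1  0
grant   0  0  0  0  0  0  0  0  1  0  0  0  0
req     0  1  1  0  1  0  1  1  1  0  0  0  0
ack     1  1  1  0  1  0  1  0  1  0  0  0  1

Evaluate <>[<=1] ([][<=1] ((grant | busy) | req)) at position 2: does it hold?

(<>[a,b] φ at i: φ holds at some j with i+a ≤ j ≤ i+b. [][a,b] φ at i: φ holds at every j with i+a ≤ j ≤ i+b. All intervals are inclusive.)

No

Check [][<=1] ((grant | busy) | req) at each j in [2,3]:
  j=2: fails at 3
  j=3: fails at 3
No position in the window satisfies it → formula fails.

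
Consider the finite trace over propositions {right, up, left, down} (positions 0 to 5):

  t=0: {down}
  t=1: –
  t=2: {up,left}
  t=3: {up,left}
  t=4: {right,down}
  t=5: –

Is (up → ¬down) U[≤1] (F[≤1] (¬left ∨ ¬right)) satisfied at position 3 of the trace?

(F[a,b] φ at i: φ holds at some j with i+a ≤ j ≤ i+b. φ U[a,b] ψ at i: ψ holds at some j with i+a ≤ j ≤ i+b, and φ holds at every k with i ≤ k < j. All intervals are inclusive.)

Need some j in [3,4] with F[≤1] (¬left ∨ ¬right), and (up → ¬down) at every k in [3,j-1].
  j=3: F[≤1] (¬left ∨ ¬right) holds; no prefix to check → satisfied.

Holds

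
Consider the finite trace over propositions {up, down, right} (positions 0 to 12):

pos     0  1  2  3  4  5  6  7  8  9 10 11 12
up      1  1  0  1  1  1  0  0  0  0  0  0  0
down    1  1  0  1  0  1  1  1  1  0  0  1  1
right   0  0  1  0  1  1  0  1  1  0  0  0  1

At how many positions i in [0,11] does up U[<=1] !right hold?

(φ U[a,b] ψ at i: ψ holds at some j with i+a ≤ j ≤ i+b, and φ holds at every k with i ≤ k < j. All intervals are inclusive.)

Evaluate at each i in [0,11]:
  i=0: ✓ (rhs at j=0)
  i=1: ✓ (rhs at j=1)
  i=2: ✗ (lhs fails at k=2 before rhs at j=3)
  i=3: ✓ (rhs at j=3)
  i=4: ✗ (no rhs in [4,5])
  i=5: ✓ (rhs at j=6; lhs holds on [5,5])
  i=6: ✓ (rhs at j=6)
  i=7: ✗ (no rhs in [7,8])
  i=8: ✗ (lhs fails at k=8 before rhs at j=9)
  i=9: ✓ (rhs at j=9)
  i=10: ✓ (rhs at j=10)
  i=11: ✓ (rhs at j=11)
Positions where it holds: {0, 1, 3, 5, 6, 9, 10, 11} → 8.

8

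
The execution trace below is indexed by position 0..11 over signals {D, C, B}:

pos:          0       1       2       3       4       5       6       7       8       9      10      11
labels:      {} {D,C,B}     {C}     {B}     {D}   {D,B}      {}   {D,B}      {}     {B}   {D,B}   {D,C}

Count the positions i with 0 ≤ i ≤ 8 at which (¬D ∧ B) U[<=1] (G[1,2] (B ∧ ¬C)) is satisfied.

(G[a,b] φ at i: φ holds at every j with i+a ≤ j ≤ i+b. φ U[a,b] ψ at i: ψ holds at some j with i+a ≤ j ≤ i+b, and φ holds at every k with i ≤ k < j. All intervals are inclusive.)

1

Evaluate at each i in [0,8]:
  i=0: ✗ (no rhs in [0,1])
  i=1: ✗ (no rhs in [1,2])
  i=2: ✗ (no rhs in [2,3])
  i=3: ✗ (no rhs in [3,4])
  i=4: ✗ (no rhs in [4,5])
  i=5: ✗ (no rhs in [5,6])
  i=6: ✗ (no rhs in [6,7])
  i=7: ✗ (lhs fails at k=7 before rhs at j=8)
  i=8: ✓ (rhs at j=8)
Positions where it holds: {8} → 1.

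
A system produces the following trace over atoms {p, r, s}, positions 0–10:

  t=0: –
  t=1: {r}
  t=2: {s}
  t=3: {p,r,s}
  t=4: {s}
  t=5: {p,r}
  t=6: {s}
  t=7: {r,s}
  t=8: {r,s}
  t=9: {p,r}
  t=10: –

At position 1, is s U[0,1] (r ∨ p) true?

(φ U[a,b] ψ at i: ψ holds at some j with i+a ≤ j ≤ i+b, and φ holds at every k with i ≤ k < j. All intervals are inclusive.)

Need some j in [1,2] with (r ∨ p), and s at every k in [1,j-1].
  j=1: (r ∨ p) holds; no prefix to check → satisfied.

True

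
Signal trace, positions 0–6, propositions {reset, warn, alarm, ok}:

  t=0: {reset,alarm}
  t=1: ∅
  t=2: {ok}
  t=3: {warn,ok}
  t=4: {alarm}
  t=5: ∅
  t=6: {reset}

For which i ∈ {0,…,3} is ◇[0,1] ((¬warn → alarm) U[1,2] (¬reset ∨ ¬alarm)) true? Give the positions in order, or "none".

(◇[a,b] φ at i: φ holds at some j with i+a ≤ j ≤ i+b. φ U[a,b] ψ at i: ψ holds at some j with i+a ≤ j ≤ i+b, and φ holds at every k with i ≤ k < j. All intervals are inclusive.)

0, 2, 3

Evaluate at each i in [0,3]:
  i=0: ✓ (witness j=0)
  i=1: ✗ (none in [1,2])
  i=2: ✓ (witness j=3)
  i=3: ✓ (witness j=3)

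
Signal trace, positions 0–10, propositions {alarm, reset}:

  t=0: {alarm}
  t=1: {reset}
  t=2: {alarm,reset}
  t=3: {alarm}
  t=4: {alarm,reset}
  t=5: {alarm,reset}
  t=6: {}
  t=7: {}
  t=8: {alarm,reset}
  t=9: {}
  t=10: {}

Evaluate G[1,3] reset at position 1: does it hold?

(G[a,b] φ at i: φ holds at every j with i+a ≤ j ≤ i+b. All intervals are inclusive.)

Check reset at every j in [2,4]:
  j=2: true
  j=3: false
  j=4: true
Fails at j=3 → formula fails.

Does not hold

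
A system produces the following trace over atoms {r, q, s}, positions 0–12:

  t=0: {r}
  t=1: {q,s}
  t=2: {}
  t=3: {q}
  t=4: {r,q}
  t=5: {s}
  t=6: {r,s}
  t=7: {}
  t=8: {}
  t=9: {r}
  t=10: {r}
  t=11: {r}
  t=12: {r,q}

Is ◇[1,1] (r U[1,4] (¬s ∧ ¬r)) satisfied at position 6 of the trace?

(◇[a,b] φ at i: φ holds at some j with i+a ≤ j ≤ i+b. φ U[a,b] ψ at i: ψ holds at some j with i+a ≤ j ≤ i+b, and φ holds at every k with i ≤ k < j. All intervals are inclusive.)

Does not hold

Check (r U[1,4] (¬s ∧ ¬r)) at each j in [7,7]:
  j=7: fails
No position in the window satisfies it → formula fails.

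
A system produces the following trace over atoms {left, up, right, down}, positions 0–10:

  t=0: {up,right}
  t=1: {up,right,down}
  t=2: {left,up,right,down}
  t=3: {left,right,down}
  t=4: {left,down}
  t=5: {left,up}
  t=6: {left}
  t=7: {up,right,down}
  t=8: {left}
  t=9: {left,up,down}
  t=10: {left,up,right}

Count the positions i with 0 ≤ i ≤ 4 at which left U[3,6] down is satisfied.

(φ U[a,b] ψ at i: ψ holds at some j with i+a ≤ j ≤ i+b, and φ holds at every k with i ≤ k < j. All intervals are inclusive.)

Evaluate at each i in [0,4]:
  i=0: ✗ (lhs fails at k=0 before rhs at j=3)
  i=1: ✗ (lhs fails at k=1 before rhs at j=4)
  i=2: ✓ (rhs at j=7; lhs holds on [2,6])
  i=3: ✓ (rhs at j=7; lhs holds on [3,6])
  i=4: ✓ (rhs at j=7; lhs holds on [4,6])
Positions where it holds: {2, 3, 4} → 3.

3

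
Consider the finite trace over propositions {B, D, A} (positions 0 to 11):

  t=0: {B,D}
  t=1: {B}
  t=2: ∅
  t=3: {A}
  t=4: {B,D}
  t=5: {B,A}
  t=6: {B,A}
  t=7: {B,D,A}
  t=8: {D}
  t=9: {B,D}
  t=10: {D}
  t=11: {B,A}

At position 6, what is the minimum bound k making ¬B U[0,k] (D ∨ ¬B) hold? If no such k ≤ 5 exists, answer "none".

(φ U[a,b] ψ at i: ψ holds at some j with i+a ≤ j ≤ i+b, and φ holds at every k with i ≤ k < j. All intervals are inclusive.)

Need earliest j ≥ 6 with (D ∨ ¬B), and ¬B at every k in [6,j-1].
  j=6: rhs fails.
  j=7: rhs holds but lhs fails at k=6.
  j=8: rhs holds but lhs fails at k=6.
  j=9: rhs holds but lhs fails at k=6.
  j=10: rhs holds but lhs fails at k=6.
  j=11: rhs fails.
No witness within the range → none.

none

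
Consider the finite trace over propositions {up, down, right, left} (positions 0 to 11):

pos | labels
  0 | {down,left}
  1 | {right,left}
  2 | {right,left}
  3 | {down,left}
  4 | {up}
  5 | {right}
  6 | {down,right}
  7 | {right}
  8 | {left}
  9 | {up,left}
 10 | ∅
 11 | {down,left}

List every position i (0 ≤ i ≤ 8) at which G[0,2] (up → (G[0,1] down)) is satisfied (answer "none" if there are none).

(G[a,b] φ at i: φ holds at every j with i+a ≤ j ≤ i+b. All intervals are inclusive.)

0, 1, 5, 6

Evaluate at each i in [0,8]:
  i=0: ✓ (all of [0,2])
  i=1: ✓ (all of [1,3])
  i=2: ✗ (fails at j=4)
  i=3: ✗ (fails at j=4)
  i=4: ✗ (fails at j=4)
  i=5: ✓ (all of [5,7])
  i=6: ✓ (all of [6,8])
  i=7: ✗ (fails at j=9)
  i=8: ✗ (fails at j=9)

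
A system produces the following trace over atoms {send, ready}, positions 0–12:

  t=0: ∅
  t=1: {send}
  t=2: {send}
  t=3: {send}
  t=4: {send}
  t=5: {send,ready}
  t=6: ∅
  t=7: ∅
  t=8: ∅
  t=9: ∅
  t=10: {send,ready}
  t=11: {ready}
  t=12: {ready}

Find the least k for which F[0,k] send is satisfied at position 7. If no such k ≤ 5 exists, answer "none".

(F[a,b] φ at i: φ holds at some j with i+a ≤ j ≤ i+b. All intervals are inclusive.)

3

Scan j = 7,8,… for send:
  j=7: fails
  j=8: fails
  j=9: fails
  j=10: holds
First hit at j=10, so smallest k = 10-7 = 3.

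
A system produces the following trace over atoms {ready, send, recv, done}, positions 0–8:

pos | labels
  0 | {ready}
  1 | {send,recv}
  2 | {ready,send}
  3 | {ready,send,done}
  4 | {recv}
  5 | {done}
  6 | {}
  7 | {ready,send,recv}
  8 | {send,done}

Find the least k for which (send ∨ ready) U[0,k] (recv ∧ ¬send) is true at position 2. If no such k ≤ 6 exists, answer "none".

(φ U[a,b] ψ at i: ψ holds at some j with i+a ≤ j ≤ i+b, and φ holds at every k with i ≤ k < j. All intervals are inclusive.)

2

Need earliest j ≥ 2 with (recv ∧ ¬send), and (send ∨ ready) at every k in [2,j-1].
  j=2: rhs fails.
  j=3: rhs fails.
  j=4: rhs holds; lhs holds on [2,3]. k = 2.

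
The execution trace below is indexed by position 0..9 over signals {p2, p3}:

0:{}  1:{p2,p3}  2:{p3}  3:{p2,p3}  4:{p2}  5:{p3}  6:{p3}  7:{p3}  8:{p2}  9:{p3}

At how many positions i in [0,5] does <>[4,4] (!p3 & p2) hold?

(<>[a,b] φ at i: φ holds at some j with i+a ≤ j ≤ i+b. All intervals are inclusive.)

2

Evaluate at each i in [0,5]:
  i=0: ✓ (witness j=4)
  i=1: ✗ (none in [5,5])
  i=2: ✗ (none in [6,6])
  i=3: ✗ (none in [7,7])
  i=4: ✓ (witness j=8)
  i=5: ✗ (none in [9,9])
Positions where it holds: {0, 4} → 2.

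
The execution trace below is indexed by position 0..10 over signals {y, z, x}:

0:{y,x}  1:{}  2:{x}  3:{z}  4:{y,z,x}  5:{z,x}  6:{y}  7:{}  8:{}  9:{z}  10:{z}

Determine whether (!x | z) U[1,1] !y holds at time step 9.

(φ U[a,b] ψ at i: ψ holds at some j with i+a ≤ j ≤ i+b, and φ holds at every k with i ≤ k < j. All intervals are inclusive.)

True

Need some j in [10,10] with !y, and (!x | z) at every k in [9,j-1].
  j=10: !y holds; (!x | z) holds at every k in [9,9] → satisfied.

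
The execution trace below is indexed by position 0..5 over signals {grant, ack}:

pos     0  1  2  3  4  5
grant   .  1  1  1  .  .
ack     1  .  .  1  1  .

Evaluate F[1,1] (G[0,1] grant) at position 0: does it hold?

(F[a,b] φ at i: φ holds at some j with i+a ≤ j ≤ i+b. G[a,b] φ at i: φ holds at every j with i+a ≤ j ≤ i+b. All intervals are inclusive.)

Check G[0,1] grant at each j in [1,1]:
  j=1: holds on [1,2]
Found at j=1 → formula holds.

Holds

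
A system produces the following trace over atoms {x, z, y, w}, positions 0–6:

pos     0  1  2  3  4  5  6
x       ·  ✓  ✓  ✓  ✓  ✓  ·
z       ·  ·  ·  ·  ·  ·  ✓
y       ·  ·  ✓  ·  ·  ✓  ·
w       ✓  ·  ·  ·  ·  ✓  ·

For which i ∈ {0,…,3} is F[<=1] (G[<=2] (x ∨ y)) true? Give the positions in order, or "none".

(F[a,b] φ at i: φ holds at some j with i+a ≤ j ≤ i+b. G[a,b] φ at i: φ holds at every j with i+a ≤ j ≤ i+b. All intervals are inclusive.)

Evaluate at each i in [0,3]:
  i=0: ✓ (witness j=1)
  i=1: ✓ (witness j=1)
  i=2: ✓ (witness j=2)
  i=3: ✓ (witness j=3)

0, 1, 2, 3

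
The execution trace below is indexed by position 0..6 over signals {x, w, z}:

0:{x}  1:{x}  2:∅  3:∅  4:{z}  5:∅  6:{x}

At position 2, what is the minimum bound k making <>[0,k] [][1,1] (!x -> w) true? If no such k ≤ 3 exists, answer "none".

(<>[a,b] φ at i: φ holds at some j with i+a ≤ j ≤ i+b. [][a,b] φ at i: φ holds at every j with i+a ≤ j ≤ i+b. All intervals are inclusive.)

3

Scan j = 2,3,… for [][1,1] (!x -> w):
  j=2: fails
  j=3: fails
  j=4: fails
  j=5: holds
First hit at j=5, so smallest k = 5-2 = 3.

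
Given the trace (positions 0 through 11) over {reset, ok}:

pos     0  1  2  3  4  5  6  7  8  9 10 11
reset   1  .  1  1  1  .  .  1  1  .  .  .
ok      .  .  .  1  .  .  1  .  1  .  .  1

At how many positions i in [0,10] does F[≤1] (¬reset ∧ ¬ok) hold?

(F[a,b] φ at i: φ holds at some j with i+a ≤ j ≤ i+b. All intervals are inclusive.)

Evaluate at each i in [0,10]:
  i=0: ✓ (witness j=1)
  i=1: ✓ (witness j=1)
  i=2: ✗ (none in [2,3])
  i=3: ✗ (none in [3,4])
  i=4: ✓ (witness j=5)
  i=5: ✓ (witness j=5)
  i=6: ✗ (none in [6,7])
  i=7: ✗ (none in [7,8])
  i=8: ✓ (witness j=9)
  i=9: ✓ (witness j=9)
  i=10: ✓ (witness j=10)
Positions where it holds: {0, 1, 4, 5, 8, 9, 10} → 7.

7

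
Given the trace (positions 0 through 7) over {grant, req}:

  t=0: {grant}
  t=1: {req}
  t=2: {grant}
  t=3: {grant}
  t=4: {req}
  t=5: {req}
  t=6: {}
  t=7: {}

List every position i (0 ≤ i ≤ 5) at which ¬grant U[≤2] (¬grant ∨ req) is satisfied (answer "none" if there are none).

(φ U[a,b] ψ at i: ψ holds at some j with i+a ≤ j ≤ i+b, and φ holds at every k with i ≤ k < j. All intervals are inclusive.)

Evaluate at each i in [0,5]:
  i=0: ✗ (lhs fails at k=0 before rhs at j=1)
  i=1: ✓ (rhs at j=1)
  i=2: ✗ (lhs fails at k=2 before rhs at j=4)
  i=3: ✗ (lhs fails at k=3 before rhs at j=4)
  i=4: ✓ (rhs at j=4)
  i=5: ✓ (rhs at j=5)

1, 4, 5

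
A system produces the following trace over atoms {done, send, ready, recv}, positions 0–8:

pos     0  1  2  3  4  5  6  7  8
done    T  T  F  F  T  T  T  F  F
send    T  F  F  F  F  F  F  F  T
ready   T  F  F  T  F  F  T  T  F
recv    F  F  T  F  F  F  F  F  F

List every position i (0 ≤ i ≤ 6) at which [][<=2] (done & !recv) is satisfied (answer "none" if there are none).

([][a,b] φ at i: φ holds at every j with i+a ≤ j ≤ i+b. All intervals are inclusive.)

4

Evaluate at each i in [0,6]:
  i=0: ✗ (fails at j=2)
  i=1: ✗ (fails at j=2)
  i=2: ✗ (fails at j=2)
  i=3: ✗ (fails at j=3)
  i=4: ✓ (all of [4,6])
  i=5: ✗ (fails at j=7)
  i=6: ✗ (fails at j=7)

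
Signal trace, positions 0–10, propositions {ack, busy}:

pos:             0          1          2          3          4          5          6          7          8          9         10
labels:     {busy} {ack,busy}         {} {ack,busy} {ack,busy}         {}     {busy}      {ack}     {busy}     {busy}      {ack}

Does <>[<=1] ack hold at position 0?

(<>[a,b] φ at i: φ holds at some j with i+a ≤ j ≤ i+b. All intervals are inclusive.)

Yes

Check ack at each j in [0,1]:
  j=0: false
  j=1: true
Found at j=1 → formula holds.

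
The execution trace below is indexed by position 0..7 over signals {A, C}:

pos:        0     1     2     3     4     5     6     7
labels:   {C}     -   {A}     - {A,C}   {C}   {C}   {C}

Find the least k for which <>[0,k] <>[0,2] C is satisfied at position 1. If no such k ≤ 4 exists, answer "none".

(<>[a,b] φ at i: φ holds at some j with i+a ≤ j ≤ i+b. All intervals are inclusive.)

Scan j = 1,2,… for <>[0,2] C:
  j=1: fails
  j=2: holds
First hit at j=2, so smallest k = 2-1 = 1.

1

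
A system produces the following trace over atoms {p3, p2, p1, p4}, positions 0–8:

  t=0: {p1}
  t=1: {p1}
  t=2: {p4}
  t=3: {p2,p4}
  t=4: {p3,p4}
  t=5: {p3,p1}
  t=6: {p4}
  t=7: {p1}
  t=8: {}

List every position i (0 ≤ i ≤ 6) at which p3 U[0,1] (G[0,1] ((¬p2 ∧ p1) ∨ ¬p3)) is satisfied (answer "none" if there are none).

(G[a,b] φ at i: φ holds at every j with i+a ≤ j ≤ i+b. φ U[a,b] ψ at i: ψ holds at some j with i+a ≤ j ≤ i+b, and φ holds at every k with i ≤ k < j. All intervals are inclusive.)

0, 1, 2, 4, 5, 6

Evaluate at each i in [0,6]:
  i=0: ✓ (rhs at j=0)
  i=1: ✓ (rhs at j=1)
  i=2: ✓ (rhs at j=2)
  i=3: ✗ (no rhs in [3,4])
  i=4: ✓ (rhs at j=5; lhs holds on [4,4])
  i=5: ✓ (rhs at j=5)
  i=6: ✓ (rhs at j=6)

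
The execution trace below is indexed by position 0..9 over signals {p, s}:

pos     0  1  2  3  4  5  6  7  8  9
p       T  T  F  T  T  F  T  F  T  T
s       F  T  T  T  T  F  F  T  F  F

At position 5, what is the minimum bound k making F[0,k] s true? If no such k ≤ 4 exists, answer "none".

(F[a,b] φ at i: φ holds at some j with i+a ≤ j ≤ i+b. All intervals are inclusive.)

2

Scan j = 5,6,… for s:
  j=5: fails
  j=6: fails
  j=7: holds
First hit at j=7, so smallest k = 7-5 = 2.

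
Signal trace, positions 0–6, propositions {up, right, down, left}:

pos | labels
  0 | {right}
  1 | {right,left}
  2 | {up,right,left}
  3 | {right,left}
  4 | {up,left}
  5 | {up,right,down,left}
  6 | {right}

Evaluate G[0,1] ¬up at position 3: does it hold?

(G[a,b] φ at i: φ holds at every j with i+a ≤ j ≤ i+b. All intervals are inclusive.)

Check ¬up at every j in [3,4]:
  j=3: true
  j=4: false
Fails at j=4 → formula fails.

Does not hold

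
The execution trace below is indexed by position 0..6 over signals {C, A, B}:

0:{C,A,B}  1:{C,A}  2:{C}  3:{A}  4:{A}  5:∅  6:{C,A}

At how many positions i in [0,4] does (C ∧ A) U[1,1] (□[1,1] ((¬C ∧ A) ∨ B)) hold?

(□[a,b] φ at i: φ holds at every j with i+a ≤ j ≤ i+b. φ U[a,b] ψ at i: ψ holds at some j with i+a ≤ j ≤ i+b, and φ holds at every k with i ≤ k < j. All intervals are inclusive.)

1

Evaluate at each i in [0,4]:
  i=0: ✗ (no rhs in [1,1])
  i=1: ✓ (rhs at j=2; lhs holds on [1,1])
  i=2: ✗ (lhs fails at k=2 before rhs at j=3)
  i=3: ✗ (no rhs in [4,4])
  i=4: ✗ (no rhs in [5,5])
Positions where it holds: {1} → 1.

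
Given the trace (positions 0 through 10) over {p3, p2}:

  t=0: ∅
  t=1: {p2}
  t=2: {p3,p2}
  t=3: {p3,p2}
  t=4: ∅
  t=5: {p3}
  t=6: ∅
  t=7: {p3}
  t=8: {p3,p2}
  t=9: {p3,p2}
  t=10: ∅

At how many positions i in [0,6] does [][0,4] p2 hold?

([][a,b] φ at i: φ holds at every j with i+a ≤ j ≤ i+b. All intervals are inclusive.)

Evaluate at each i in [0,6]:
  i=0: ✗ (fails at j=0)
  i=1: ✗ (fails at j=4)
  i=2: ✗ (fails at j=4)
  i=3: ✗ (fails at j=4)
  i=4: ✗ (fails at j=4)
  i=5: ✗ (fails at j=5)
  i=6: ✗ (fails at j=6)
Positions where it holds: {} → 0.

0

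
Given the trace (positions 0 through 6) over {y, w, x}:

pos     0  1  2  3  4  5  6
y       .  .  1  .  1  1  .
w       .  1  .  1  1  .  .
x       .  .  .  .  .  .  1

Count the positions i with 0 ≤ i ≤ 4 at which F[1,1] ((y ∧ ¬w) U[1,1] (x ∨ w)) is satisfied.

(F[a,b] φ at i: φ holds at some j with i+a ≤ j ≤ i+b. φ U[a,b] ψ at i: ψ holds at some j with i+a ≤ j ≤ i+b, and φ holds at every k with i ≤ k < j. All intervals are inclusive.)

Evaluate at each i in [0,4]:
  i=0: ✗ (none in [1,1])
  i=1: ✓ (witness j=2)
  i=2: ✗ (none in [3,3])
  i=3: ✗ (none in [4,4])
  i=4: ✓ (witness j=5)
Positions where it holds: {1, 4} → 2.

2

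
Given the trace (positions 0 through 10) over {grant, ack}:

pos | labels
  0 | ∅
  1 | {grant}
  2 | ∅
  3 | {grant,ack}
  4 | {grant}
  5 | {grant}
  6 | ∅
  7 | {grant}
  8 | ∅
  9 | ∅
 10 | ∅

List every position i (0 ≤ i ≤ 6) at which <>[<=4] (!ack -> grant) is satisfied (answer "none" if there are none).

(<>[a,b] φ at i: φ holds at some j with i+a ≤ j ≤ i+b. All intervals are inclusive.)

0, 1, 2, 3, 4, 5, 6

Evaluate at each i in [0,6]:
  i=0: ✓ (witness j=1)
  i=1: ✓ (witness j=1)
  i=2: ✓ (witness j=3)
  i=3: ✓ (witness j=3)
  i=4: ✓ (witness j=4)
  i=5: ✓ (witness j=5)
  i=6: ✓ (witness j=7)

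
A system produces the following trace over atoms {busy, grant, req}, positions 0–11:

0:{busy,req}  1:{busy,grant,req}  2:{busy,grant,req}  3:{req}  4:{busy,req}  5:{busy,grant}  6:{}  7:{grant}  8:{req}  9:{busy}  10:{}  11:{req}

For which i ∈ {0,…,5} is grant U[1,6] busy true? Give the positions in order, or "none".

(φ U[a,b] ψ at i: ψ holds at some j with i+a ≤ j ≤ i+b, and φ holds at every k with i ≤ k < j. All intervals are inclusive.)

Evaluate at each i in [0,5]:
  i=0: ✗ (lhs fails at k=0 before rhs at j=1)
  i=1: ✓ (rhs at j=2; lhs holds on [1,1])
  i=2: ✗ (lhs fails at k=3 before rhs at j=4)
  i=3: ✗ (lhs fails at k=3 before rhs at j=4)
  i=4: ✗ (lhs fails at k=4 before rhs at j=5)
  i=5: ✗ (lhs fails at k=6 before rhs at j=9)

1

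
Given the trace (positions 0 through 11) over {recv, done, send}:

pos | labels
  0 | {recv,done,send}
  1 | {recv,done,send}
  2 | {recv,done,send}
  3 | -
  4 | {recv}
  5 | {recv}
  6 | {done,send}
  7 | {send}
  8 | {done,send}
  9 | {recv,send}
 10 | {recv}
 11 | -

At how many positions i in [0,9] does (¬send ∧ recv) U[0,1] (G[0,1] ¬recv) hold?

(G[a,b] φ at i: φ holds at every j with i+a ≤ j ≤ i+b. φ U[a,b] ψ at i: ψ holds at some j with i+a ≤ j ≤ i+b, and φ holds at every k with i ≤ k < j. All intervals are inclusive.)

Evaluate at each i in [0,9]:
  i=0: ✗ (no rhs in [0,1])
  i=1: ✗ (no rhs in [1,2])
  i=2: ✗ (no rhs in [2,3])
  i=3: ✗ (no rhs in [3,4])
  i=4: ✗ (no rhs in [4,5])
  i=5: ✓ (rhs at j=6; lhs holds on [5,5])
  i=6: ✓ (rhs at j=6)
  i=7: ✓ (rhs at j=7)
  i=8: ✗ (no rhs in [8,9])
  i=9: ✗ (no rhs in [9,10])
Positions where it holds: {5, 6, 7} → 3.

3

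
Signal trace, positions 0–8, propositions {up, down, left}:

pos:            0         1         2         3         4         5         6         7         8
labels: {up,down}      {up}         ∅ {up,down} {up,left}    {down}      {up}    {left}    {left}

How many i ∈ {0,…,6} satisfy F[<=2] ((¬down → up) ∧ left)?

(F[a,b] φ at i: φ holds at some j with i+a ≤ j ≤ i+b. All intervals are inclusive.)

Evaluate at each i in [0,6]:
  i=0: ✗ (none in [0,2])
  i=1: ✗ (none in [1,3])
  i=2: ✓ (witness j=4)
  i=3: ✓ (witness j=4)
  i=4: ✓ (witness j=4)
  i=5: ✗ (none in [5,7])
  i=6: ✗ (none in [6,8])
Positions where it holds: {2, 3, 4} → 3.

3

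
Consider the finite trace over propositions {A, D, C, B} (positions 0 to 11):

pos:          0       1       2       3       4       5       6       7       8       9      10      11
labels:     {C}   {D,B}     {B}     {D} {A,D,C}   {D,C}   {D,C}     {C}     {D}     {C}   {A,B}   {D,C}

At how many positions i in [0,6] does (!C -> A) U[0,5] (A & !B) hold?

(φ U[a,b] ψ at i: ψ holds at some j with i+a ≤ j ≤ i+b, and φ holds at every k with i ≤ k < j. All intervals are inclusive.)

Evaluate at each i in [0,6]:
  i=0: ✗ (lhs fails at k=1 before rhs at j=4)
  i=1: ✗ (lhs fails at k=1 before rhs at j=4)
  i=2: ✗ (lhs fails at k=2 before rhs at j=4)
  i=3: ✗ (lhs fails at k=3 before rhs at j=4)
  i=4: ✓ (rhs at j=4)
  i=5: ✗ (no rhs in [5,10])
  i=6: ✗ (no rhs in [6,11])
Positions where it holds: {4} → 1.

1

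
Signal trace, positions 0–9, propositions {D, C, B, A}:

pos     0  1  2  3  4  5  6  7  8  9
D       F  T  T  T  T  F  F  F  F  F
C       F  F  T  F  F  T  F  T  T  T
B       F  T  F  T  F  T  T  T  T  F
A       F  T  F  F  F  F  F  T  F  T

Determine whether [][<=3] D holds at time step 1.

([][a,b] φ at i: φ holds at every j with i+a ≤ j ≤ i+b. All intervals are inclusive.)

Yes

Check D at every j in [1,4]:
  j=1: true
  j=2: true
  j=3: true
  j=4: true
All positions satisfy it → formula holds.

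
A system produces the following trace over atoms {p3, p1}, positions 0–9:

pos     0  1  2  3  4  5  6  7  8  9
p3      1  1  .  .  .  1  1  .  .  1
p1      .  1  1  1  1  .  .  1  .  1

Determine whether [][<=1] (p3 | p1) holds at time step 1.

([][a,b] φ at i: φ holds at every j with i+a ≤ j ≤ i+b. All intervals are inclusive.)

Check (p3 | p1) at every j in [1,2]:
  j=1: true
  j=2: true
All positions satisfy it → formula holds.

True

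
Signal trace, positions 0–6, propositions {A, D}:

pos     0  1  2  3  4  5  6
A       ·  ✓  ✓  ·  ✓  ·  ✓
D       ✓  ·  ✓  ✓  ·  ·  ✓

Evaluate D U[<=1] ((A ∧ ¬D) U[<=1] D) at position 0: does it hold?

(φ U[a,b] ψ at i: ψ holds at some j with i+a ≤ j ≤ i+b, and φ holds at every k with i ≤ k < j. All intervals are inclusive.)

Need some j in [0,1] with ((A ∧ ¬D) U[<=1] D), and D at every k in [0,j-1].
  j=0: ((A ∧ ¬D) U[<=1] D) holds; no prefix to check → satisfied.

Holds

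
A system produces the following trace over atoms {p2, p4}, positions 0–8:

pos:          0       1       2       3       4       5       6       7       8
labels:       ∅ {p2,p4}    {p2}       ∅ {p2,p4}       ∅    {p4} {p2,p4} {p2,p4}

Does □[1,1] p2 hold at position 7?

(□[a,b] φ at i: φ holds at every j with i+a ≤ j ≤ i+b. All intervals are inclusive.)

True

Check p2 at every j in [8,8]:
  j=8: true
All positions satisfy it → formula holds.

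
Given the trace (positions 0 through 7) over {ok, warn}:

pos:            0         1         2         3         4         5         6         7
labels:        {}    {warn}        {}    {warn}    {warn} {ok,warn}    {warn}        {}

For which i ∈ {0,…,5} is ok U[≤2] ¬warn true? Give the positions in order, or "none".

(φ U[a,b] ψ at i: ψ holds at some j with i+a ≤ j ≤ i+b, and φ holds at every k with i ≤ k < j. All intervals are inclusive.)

Evaluate at each i in [0,5]:
  i=0: ✓ (rhs at j=0)
  i=1: ✗ (lhs fails at k=1 before rhs at j=2)
  i=2: ✓ (rhs at j=2)
  i=3: ✗ (no rhs in [3,5])
  i=4: ✗ (no rhs in [4,6])
  i=5: ✗ (lhs fails at k=6 before rhs at j=7)

0, 2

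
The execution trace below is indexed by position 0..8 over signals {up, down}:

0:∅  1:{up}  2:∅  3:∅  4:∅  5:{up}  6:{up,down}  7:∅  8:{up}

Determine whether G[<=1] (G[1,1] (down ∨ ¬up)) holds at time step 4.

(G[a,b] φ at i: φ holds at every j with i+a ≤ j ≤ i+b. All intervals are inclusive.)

Check G[1,1] (down ∨ ¬up) at every j in [4,5]:
  j=4: fails at 5
  j=5: holds on [6,6]
Fails at j=4 → formula fails.

False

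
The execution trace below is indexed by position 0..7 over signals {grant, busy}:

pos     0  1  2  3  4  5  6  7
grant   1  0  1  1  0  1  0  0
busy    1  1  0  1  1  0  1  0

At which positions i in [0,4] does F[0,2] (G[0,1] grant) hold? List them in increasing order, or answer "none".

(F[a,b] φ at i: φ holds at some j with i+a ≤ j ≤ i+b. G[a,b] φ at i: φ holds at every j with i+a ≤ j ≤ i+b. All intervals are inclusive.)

Evaluate at each i in [0,4]:
  i=0: ✓ (witness j=2)
  i=1: ✓ (witness j=2)
  i=2: ✓ (witness j=2)
  i=3: ✗ (none in [3,5])
  i=4: ✗ (none in [4,6])

0, 1, 2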